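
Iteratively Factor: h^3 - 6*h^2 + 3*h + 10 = (h - 5)*(h^2 - h - 2) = (h - 5)*(h + 1)*(h - 2)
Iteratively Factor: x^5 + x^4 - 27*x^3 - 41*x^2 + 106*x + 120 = (x - 5)*(x^4 + 6*x^3 + 3*x^2 - 26*x - 24) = (x - 5)*(x + 4)*(x^3 + 2*x^2 - 5*x - 6) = (x - 5)*(x + 3)*(x + 4)*(x^2 - x - 2) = (x - 5)*(x - 2)*(x + 3)*(x + 4)*(x + 1)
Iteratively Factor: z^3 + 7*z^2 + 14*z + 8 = (z + 2)*(z^2 + 5*z + 4) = (z + 2)*(z + 4)*(z + 1)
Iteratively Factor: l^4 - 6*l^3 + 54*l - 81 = (l - 3)*(l^3 - 3*l^2 - 9*l + 27) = (l - 3)*(l + 3)*(l^2 - 6*l + 9) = (l - 3)^2*(l + 3)*(l - 3)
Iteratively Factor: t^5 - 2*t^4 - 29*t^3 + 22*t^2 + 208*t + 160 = (t + 4)*(t^4 - 6*t^3 - 5*t^2 + 42*t + 40) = (t + 2)*(t + 4)*(t^3 - 8*t^2 + 11*t + 20) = (t - 4)*(t + 2)*(t + 4)*(t^2 - 4*t - 5) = (t - 5)*(t - 4)*(t + 2)*(t + 4)*(t + 1)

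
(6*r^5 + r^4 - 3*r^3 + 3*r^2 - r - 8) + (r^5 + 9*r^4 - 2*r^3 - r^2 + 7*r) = 7*r^5 + 10*r^4 - 5*r^3 + 2*r^2 + 6*r - 8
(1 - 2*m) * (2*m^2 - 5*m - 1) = -4*m^3 + 12*m^2 - 3*m - 1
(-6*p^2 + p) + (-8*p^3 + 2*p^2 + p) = -8*p^3 - 4*p^2 + 2*p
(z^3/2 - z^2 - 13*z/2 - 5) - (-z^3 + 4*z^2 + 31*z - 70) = 3*z^3/2 - 5*z^2 - 75*z/2 + 65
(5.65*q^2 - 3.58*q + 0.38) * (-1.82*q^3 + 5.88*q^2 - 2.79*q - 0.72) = -10.283*q^5 + 39.7376*q^4 - 37.5055*q^3 + 8.1546*q^2 + 1.5174*q - 0.2736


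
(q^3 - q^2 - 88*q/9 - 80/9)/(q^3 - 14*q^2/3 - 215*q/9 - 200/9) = (3*q^2 - 8*q - 16)/(3*q^2 - 19*q - 40)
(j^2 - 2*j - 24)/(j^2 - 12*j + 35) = (j^2 - 2*j - 24)/(j^2 - 12*j + 35)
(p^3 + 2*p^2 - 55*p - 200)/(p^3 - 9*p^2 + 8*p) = (p^2 + 10*p + 25)/(p*(p - 1))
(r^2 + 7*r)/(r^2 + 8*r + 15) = r*(r + 7)/(r^2 + 8*r + 15)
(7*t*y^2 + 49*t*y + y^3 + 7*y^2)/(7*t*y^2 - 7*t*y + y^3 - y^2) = (y + 7)/(y - 1)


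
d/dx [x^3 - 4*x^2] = x*(3*x - 8)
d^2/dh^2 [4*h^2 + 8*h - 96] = 8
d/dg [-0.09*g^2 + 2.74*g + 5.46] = 2.74 - 0.18*g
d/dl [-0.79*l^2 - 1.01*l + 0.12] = -1.58*l - 1.01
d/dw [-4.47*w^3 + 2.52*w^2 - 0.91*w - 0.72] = -13.41*w^2 + 5.04*w - 0.91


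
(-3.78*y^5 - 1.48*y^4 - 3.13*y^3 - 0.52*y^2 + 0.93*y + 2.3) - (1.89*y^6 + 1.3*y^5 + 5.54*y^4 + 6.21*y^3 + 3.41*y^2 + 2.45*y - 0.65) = -1.89*y^6 - 5.08*y^5 - 7.02*y^4 - 9.34*y^3 - 3.93*y^2 - 1.52*y + 2.95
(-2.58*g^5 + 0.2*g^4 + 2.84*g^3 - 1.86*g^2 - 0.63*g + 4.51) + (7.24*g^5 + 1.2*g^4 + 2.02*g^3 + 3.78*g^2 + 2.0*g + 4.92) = 4.66*g^5 + 1.4*g^4 + 4.86*g^3 + 1.92*g^2 + 1.37*g + 9.43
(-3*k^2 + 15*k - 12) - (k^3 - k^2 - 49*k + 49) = -k^3 - 2*k^2 + 64*k - 61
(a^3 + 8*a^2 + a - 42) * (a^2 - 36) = a^5 + 8*a^4 - 35*a^3 - 330*a^2 - 36*a + 1512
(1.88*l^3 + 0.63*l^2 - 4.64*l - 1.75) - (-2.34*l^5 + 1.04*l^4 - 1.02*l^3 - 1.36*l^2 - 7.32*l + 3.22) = 2.34*l^5 - 1.04*l^4 + 2.9*l^3 + 1.99*l^2 + 2.68*l - 4.97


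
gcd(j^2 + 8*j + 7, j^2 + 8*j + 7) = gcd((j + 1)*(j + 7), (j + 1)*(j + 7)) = j^2 + 8*j + 7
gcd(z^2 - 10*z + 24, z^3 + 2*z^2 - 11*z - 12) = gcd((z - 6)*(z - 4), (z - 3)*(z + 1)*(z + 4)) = 1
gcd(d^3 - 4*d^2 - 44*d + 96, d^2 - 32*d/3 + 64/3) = d - 8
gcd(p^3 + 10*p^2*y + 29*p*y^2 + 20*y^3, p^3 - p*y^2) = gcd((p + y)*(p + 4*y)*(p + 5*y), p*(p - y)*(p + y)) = p + y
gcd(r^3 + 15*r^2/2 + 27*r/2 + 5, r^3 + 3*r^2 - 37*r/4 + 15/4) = r + 5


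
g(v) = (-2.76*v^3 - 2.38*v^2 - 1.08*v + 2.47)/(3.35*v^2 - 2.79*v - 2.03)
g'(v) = (2.79 - 6.7*v)*(-2.76*v^3 - 2.38*v^2 - 1.08*v + 2.47)/(3.35*v^2 - 2.79*v - 2.03)^2 + (-8.28*v^2 - 4.76*v - 1.08)/(3.35*v^2 - 2.79*v - 2.03) = (-9.246*v^4 + 15.4008*v^3 + 27.0666*v^2 - 6.88620000000001*v + 9.0837)/(11.2225*v^4 - 18.693*v^3 - 5.8169*v^2 + 11.3274*v + 4.1209)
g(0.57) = -0.23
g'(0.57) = 2.47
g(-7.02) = 4.64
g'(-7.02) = -0.79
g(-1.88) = 0.96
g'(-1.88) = -0.44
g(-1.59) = 0.85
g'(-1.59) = -0.28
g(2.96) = -4.89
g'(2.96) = -0.23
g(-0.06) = -1.37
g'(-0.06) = 2.80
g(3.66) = -5.17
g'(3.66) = -0.52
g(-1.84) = 0.94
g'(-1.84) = -0.42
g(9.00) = -9.06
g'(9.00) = -0.79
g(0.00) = -1.22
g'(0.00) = 2.20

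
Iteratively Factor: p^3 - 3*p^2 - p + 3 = (p - 3)*(p^2 - 1) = (p - 3)*(p + 1)*(p - 1)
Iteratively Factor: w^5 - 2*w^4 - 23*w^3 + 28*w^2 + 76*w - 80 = (w + 4)*(w^4 - 6*w^3 + w^2 + 24*w - 20) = (w + 2)*(w + 4)*(w^3 - 8*w^2 + 17*w - 10) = (w - 5)*(w + 2)*(w + 4)*(w^2 - 3*w + 2) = (w - 5)*(w - 1)*(w + 2)*(w + 4)*(w - 2)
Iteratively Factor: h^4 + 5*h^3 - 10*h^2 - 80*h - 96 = (h + 3)*(h^3 + 2*h^2 - 16*h - 32) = (h + 2)*(h + 3)*(h^2 - 16) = (h - 4)*(h + 2)*(h + 3)*(h + 4)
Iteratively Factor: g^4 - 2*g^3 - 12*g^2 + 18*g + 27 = (g + 1)*(g^3 - 3*g^2 - 9*g + 27) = (g + 1)*(g + 3)*(g^2 - 6*g + 9) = (g - 3)*(g + 1)*(g + 3)*(g - 3)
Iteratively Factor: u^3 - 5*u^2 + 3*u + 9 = (u + 1)*(u^2 - 6*u + 9) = (u - 3)*(u + 1)*(u - 3)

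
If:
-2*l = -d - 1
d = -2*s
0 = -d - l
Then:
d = -1/3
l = 1/3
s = 1/6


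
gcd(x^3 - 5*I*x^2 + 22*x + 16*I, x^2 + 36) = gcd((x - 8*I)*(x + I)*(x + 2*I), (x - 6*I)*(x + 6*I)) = 1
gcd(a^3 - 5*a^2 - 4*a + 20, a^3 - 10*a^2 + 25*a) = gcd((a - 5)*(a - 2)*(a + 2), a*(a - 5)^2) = a - 5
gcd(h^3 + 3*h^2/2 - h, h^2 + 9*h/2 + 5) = h + 2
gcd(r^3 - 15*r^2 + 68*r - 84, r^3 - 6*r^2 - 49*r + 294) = r^2 - 13*r + 42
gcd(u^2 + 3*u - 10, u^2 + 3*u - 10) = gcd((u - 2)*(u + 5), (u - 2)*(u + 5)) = u^2 + 3*u - 10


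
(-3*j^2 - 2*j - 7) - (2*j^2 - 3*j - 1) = -5*j^2 + j - 6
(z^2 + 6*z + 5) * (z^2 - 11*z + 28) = z^4 - 5*z^3 - 33*z^2 + 113*z + 140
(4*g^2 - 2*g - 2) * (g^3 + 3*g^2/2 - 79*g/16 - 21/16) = 4*g^5 + 4*g^4 - 99*g^3/4 + 13*g^2/8 + 25*g/2 + 21/8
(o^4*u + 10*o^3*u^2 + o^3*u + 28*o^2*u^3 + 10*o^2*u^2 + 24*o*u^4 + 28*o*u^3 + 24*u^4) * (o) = o^5*u + 10*o^4*u^2 + o^4*u + 28*o^3*u^3 + 10*o^3*u^2 + 24*o^2*u^4 + 28*o^2*u^3 + 24*o*u^4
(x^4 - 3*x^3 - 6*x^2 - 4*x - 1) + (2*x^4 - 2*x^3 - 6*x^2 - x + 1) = 3*x^4 - 5*x^3 - 12*x^2 - 5*x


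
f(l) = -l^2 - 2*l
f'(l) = -2*l - 2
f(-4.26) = -9.63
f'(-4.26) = 6.52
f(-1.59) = 0.65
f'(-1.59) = 1.18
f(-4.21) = -9.30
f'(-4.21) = 6.42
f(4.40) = -28.16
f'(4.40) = -10.80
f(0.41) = -0.99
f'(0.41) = -2.82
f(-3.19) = -3.80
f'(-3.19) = 4.38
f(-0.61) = 0.85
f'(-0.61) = -0.78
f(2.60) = -11.96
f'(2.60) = -7.20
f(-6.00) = -24.00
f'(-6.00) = 10.00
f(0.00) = 0.00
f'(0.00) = -2.00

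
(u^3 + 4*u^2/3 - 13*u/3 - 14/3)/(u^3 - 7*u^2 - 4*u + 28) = (3*u^2 + 10*u + 7)/(3*(u^2 - 5*u - 14))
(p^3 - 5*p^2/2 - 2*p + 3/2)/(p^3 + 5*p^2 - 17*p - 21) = (p - 1/2)/(p + 7)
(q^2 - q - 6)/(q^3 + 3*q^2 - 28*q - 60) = (q - 3)/(q^2 + q - 30)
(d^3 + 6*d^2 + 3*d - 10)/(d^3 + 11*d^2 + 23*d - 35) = (d + 2)/(d + 7)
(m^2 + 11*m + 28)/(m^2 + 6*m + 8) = (m + 7)/(m + 2)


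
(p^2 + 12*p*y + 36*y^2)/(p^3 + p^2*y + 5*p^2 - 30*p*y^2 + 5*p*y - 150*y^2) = (-p - 6*y)/(-p^2 + 5*p*y - 5*p + 25*y)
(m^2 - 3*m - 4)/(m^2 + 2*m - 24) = (m + 1)/(m + 6)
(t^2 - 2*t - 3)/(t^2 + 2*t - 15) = (t + 1)/(t + 5)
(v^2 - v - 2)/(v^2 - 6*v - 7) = (v - 2)/(v - 7)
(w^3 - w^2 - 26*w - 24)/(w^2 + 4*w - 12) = (w^3 - w^2 - 26*w - 24)/(w^2 + 4*w - 12)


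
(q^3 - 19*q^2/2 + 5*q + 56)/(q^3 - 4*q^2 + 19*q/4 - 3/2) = 2*(2*q^3 - 19*q^2 + 10*q + 112)/(4*q^3 - 16*q^2 + 19*q - 6)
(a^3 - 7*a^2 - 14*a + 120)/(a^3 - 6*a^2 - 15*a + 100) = (a - 6)/(a - 5)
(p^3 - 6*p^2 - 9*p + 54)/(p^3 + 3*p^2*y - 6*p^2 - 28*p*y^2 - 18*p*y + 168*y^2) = (9 - p^2)/(-p^2 - 3*p*y + 28*y^2)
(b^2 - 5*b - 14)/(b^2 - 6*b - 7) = (b + 2)/(b + 1)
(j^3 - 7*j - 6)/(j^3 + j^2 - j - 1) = (j^2 - j - 6)/(j^2 - 1)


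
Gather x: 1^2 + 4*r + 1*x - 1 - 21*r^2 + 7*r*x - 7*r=-21*r^2 - 3*r + x*(7*r + 1)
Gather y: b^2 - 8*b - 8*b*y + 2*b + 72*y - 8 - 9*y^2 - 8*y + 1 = b^2 - 6*b - 9*y^2 + y*(64 - 8*b) - 7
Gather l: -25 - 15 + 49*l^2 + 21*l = 49*l^2 + 21*l - 40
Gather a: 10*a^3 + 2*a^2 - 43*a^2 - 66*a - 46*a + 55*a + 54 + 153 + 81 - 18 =10*a^3 - 41*a^2 - 57*a + 270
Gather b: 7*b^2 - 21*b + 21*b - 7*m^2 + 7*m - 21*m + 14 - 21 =7*b^2 - 7*m^2 - 14*m - 7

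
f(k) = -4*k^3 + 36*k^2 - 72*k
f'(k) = -12*k^2 + 72*k - 72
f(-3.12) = 696.56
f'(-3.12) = -413.45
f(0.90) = -38.56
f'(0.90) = -16.92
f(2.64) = -12.77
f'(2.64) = 34.44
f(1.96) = -32.94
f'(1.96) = 23.02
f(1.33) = -41.49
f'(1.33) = 2.53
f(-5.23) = 1933.49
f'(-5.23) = -776.79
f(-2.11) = 349.77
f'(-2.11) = -277.35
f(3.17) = 6.10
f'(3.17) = 35.65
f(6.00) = 0.00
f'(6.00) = -72.00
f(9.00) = -648.00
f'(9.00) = -396.00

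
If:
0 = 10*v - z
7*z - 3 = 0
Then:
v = 3/70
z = 3/7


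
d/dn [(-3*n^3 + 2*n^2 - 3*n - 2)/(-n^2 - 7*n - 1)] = (3*n^4 + 42*n^3 - 8*n^2 - 8*n - 11)/(n^4 + 14*n^3 + 51*n^2 + 14*n + 1)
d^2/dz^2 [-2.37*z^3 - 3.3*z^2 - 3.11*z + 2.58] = -14.22*z - 6.6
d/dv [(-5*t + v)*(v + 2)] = -5*t + 2*v + 2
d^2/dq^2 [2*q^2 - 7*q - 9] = 4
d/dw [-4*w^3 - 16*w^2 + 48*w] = -12*w^2 - 32*w + 48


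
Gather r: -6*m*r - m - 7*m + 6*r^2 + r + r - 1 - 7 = -8*m + 6*r^2 + r*(2 - 6*m) - 8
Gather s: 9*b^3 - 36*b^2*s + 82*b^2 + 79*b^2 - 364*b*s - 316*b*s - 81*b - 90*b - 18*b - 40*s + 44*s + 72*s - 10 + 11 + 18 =9*b^3 + 161*b^2 - 189*b + s*(-36*b^2 - 680*b + 76) + 19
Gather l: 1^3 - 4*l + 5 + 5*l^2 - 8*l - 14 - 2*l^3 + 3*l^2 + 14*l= -2*l^3 + 8*l^2 + 2*l - 8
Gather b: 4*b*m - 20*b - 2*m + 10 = b*(4*m - 20) - 2*m + 10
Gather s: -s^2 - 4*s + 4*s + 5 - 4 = 1 - s^2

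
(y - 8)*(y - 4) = y^2 - 12*y + 32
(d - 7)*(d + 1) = d^2 - 6*d - 7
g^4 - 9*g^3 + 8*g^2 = g^2*(g - 8)*(g - 1)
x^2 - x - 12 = (x - 4)*(x + 3)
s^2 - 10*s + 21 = (s - 7)*(s - 3)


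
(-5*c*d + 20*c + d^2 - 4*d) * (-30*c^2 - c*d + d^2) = 150*c^3*d - 600*c^3 - 25*c^2*d^2 + 100*c^2*d - 6*c*d^3 + 24*c*d^2 + d^4 - 4*d^3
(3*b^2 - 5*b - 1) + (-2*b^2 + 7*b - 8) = b^2 + 2*b - 9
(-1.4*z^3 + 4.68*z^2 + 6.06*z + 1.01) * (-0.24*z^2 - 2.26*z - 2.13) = 0.336*z^5 + 2.0408*z^4 - 9.0492*z^3 - 23.9064*z^2 - 15.1904*z - 2.1513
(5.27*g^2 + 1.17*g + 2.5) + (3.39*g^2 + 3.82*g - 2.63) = 8.66*g^2 + 4.99*g - 0.13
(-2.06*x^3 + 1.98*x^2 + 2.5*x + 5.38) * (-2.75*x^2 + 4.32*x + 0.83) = 5.665*x^5 - 14.3442*x^4 - 0.0311999999999983*x^3 - 2.3516*x^2 + 25.3166*x + 4.4654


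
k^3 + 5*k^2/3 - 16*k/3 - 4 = (k - 2)*(k + 2/3)*(k + 3)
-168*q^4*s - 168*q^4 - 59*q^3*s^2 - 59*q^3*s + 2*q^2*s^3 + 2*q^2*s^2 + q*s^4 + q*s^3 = (-8*q + s)*(3*q + s)*(7*q + s)*(q*s + q)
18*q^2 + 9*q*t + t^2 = (3*q + t)*(6*q + t)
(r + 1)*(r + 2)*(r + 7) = r^3 + 10*r^2 + 23*r + 14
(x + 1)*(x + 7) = x^2 + 8*x + 7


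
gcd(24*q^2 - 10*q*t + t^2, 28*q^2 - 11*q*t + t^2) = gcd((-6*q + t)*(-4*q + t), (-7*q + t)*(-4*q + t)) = 4*q - t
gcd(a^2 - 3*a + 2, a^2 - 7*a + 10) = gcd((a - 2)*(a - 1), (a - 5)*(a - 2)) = a - 2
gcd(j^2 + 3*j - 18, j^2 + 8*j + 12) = j + 6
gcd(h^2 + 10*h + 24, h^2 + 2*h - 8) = h + 4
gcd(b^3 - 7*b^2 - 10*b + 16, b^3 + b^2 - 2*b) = b^2 + b - 2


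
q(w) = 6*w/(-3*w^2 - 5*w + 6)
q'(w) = 6*w*(6*w + 5)/(-3*w^2 - 5*w + 6)^2 + 6/(-3*w^2 - 5*w + 6)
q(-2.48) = 290.62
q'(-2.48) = 55964.36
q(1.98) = -0.76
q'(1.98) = 0.43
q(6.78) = -0.25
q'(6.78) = 0.03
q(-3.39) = 1.76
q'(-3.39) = 1.83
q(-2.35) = -11.92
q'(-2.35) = 96.84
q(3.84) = -0.40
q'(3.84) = 0.09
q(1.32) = -1.36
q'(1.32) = 1.98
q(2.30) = -0.65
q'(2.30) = 0.29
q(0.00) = 0.00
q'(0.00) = 1.00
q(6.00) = -0.27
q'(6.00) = 0.04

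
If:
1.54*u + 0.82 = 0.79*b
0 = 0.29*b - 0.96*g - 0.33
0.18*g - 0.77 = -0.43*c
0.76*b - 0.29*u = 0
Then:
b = -0.25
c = 1.97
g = -0.42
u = -0.66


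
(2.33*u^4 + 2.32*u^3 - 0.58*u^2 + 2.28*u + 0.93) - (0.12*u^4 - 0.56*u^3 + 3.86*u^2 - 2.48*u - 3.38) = 2.21*u^4 + 2.88*u^3 - 4.44*u^2 + 4.76*u + 4.31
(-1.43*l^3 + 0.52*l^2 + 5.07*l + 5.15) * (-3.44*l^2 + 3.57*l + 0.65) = 4.9192*l^5 - 6.8939*l^4 - 16.5139*l^3 + 0.721900000000002*l^2 + 21.681*l + 3.3475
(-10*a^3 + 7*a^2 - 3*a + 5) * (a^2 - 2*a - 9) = -10*a^5 + 27*a^4 + 73*a^3 - 52*a^2 + 17*a - 45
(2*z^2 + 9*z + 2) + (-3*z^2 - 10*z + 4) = -z^2 - z + 6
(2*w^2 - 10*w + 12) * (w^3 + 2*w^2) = 2*w^5 - 6*w^4 - 8*w^3 + 24*w^2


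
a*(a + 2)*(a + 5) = a^3 + 7*a^2 + 10*a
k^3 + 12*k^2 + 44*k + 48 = (k + 2)*(k + 4)*(k + 6)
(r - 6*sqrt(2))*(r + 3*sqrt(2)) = r^2 - 3*sqrt(2)*r - 36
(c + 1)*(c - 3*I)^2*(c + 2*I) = c^4 + c^3 - 4*I*c^3 + 3*c^2 - 4*I*c^2 + 3*c - 18*I*c - 18*I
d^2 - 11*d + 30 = (d - 6)*(d - 5)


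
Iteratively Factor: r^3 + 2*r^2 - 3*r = (r - 1)*(r^2 + 3*r) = r*(r - 1)*(r + 3)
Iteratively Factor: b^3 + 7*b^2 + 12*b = (b)*(b^2 + 7*b + 12) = b*(b + 4)*(b + 3)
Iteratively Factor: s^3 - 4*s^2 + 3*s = (s - 1)*(s^2 - 3*s) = (s - 3)*(s - 1)*(s)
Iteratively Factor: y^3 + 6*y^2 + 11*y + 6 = (y + 1)*(y^2 + 5*y + 6) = (y + 1)*(y + 3)*(y + 2)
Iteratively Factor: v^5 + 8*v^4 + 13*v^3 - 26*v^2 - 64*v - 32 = (v + 4)*(v^4 + 4*v^3 - 3*v^2 - 14*v - 8) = (v + 1)*(v + 4)*(v^3 + 3*v^2 - 6*v - 8) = (v + 1)*(v + 4)^2*(v^2 - v - 2) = (v + 1)^2*(v + 4)^2*(v - 2)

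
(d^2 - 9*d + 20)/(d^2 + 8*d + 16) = (d^2 - 9*d + 20)/(d^2 + 8*d + 16)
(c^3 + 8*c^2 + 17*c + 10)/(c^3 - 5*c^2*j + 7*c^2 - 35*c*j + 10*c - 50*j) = (c + 1)/(c - 5*j)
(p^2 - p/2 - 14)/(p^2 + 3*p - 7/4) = 2*(p - 4)/(2*p - 1)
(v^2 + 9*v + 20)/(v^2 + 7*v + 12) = (v + 5)/(v + 3)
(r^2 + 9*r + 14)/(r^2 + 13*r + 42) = (r + 2)/(r + 6)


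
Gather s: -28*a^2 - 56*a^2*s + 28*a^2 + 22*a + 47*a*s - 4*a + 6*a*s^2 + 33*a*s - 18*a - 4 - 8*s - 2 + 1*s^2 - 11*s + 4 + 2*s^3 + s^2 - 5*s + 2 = 2*s^3 + s^2*(6*a + 2) + s*(-56*a^2 + 80*a - 24)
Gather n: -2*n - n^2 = -n^2 - 2*n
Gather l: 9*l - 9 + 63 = 9*l + 54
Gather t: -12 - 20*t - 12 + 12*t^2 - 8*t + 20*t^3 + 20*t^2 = 20*t^3 + 32*t^2 - 28*t - 24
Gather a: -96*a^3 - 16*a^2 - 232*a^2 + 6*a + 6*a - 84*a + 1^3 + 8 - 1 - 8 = -96*a^3 - 248*a^2 - 72*a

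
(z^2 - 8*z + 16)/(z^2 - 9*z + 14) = (z^2 - 8*z + 16)/(z^2 - 9*z + 14)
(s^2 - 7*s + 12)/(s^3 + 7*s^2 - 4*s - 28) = (s^2 - 7*s + 12)/(s^3 + 7*s^2 - 4*s - 28)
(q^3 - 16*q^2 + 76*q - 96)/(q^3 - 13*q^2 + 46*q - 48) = (q - 6)/(q - 3)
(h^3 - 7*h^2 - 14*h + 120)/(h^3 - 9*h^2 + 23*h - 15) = (h^2 - 2*h - 24)/(h^2 - 4*h + 3)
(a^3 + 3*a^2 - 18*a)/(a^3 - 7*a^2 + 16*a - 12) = a*(a + 6)/(a^2 - 4*a + 4)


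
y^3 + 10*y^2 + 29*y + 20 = (y + 1)*(y + 4)*(y + 5)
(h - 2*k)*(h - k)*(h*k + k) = h^3*k - 3*h^2*k^2 + h^2*k + 2*h*k^3 - 3*h*k^2 + 2*k^3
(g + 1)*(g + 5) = g^2 + 6*g + 5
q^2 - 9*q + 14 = (q - 7)*(q - 2)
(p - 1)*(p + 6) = p^2 + 5*p - 6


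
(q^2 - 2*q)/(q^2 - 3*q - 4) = q*(2 - q)/(-q^2 + 3*q + 4)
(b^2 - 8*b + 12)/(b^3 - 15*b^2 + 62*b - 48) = (b - 2)/(b^2 - 9*b + 8)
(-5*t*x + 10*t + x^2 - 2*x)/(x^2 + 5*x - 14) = (-5*t + x)/(x + 7)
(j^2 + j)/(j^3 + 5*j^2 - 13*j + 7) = j*(j + 1)/(j^3 + 5*j^2 - 13*j + 7)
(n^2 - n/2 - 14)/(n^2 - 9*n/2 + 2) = (2*n + 7)/(2*n - 1)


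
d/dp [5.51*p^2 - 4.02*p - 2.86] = 11.02*p - 4.02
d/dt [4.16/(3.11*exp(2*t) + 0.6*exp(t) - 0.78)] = (-25.8752*exp(t) - 2.496)*exp(t)/(3.11*exp(2*t) + 0.6*exp(t) - 0.78)^2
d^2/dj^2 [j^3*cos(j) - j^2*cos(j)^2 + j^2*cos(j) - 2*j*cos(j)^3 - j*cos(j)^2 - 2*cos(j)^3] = -j^3*cos(j) - 6*j^2*sin(j) - j^2*cos(j) + 2*j^2*cos(2*j) - 4*j*sin(j) + 4*j*sin(2*j) + 15*j*cos(j)/2 + 2*j*cos(2*j) + 9*j*cos(3*j)/2 + 3*sin(j) + 2*sin(2*j) + 3*sin(3*j) + 7*cos(j)/2 - cos(2*j) + 9*cos(3*j)/2 - 1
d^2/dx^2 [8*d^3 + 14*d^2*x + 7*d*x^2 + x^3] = 14*d + 6*x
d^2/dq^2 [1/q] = 2/q^3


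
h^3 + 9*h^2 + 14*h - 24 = (h - 1)*(h + 4)*(h + 6)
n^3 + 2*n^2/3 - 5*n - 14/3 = (n - 7/3)*(n + 1)*(n + 2)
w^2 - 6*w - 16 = (w - 8)*(w + 2)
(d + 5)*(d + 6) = d^2 + 11*d + 30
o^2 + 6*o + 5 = (o + 1)*(o + 5)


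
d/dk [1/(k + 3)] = -1/(k + 3)^2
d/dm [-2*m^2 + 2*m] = 2 - 4*m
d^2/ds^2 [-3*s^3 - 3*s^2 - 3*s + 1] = -18*s - 6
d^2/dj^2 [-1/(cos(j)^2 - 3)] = 2*(2*sin(j)^4 - 7*sin(j)^2 + 2)/(cos(j)^2 - 3)^3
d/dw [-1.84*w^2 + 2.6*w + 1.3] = 2.6 - 3.68*w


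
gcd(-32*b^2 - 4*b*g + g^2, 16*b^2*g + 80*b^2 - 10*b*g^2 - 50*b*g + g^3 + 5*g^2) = 8*b - g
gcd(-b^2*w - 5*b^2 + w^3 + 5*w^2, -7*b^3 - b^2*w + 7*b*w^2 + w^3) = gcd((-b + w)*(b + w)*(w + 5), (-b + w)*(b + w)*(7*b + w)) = -b^2 + w^2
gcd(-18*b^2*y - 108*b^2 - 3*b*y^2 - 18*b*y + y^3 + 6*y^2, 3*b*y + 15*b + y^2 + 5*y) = 3*b + y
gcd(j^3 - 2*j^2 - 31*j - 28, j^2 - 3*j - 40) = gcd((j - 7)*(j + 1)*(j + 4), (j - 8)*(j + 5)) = 1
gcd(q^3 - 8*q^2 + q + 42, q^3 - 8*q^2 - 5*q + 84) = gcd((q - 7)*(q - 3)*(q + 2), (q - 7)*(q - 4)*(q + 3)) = q - 7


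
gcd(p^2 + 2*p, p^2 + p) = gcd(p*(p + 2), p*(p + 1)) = p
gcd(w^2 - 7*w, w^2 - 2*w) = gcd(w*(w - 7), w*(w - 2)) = w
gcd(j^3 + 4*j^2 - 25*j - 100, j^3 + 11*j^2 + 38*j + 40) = j^2 + 9*j + 20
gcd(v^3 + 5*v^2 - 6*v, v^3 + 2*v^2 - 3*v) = v^2 - v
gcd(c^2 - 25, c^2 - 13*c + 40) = c - 5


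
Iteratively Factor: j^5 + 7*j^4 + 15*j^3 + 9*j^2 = (j + 3)*(j^4 + 4*j^3 + 3*j^2) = (j + 1)*(j + 3)*(j^3 + 3*j^2) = j*(j + 1)*(j + 3)*(j^2 + 3*j) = j^2*(j + 1)*(j + 3)*(j + 3)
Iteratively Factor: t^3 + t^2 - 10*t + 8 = (t + 4)*(t^2 - 3*t + 2) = (t - 2)*(t + 4)*(t - 1)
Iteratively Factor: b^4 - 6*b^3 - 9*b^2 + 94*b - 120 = (b - 3)*(b^3 - 3*b^2 - 18*b + 40) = (b - 3)*(b - 2)*(b^2 - b - 20) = (b - 3)*(b - 2)*(b + 4)*(b - 5)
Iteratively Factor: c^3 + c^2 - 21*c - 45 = (c + 3)*(c^2 - 2*c - 15) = (c + 3)^2*(c - 5)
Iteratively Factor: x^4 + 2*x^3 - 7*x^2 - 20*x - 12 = (x + 2)*(x^3 - 7*x - 6) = (x - 3)*(x + 2)*(x^2 + 3*x + 2) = (x - 3)*(x + 1)*(x + 2)*(x + 2)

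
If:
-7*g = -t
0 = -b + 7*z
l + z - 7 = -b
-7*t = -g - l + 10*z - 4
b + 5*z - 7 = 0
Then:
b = 49/12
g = 1/96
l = 7/3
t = 7/96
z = 7/12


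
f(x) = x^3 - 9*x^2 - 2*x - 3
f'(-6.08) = 218.34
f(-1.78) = -33.60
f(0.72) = -8.73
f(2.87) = -59.23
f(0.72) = -8.73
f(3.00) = -63.00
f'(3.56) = -28.06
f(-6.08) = -548.29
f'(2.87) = -28.95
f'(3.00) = -29.00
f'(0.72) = -13.40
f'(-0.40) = 5.68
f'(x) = 3*x^2 - 18*x - 2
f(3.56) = -79.06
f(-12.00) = -3003.00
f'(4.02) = -25.88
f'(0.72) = -13.40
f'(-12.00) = 646.00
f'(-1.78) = 39.55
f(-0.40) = -3.70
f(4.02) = -91.52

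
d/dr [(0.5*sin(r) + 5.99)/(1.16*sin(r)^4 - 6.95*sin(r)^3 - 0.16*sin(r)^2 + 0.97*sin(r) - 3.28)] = (-1.74*sin(r)^4 - 20.8436*sin(r)^3 + 124.9715*sin(r)^2 + 1.9168*sin(r) - 7.4503)*cos(r)/(1.3456*sin(r)^8 - 16.124*sin(r)^7 + 47.9313*sin(r)^6 + 4.4744*sin(r)^5 - 21.067*sin(r)^4 + 45.2816*sin(r)^3 + 1.9905*sin(r)^2 - 6.3632*sin(r) + 10.7584)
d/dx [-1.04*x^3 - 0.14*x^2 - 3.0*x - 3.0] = -3.12*x^2 - 0.28*x - 3.0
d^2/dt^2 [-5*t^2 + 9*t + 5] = -10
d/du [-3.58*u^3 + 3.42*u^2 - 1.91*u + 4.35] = -10.74*u^2 + 6.84*u - 1.91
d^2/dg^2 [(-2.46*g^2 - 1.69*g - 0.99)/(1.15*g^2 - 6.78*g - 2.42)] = (3.5527136788005e-15*g^4 - 42.83129*g^3 - 48.93273*g^2 + 18.09456*g - 69.883572)/(1.520875*g^6 - 26.89965*g^5 + 148.98963*g^4 - 198.453312*g^3 - 313.526004*g^2 - 119.119176*g - 14.172488)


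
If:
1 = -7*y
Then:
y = -1/7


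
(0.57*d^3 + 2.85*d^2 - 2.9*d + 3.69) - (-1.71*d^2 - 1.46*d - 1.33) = 0.57*d^3 + 4.56*d^2 - 1.44*d + 5.02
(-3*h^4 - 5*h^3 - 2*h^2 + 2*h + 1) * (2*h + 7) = -6*h^5 - 31*h^4 - 39*h^3 - 10*h^2 + 16*h + 7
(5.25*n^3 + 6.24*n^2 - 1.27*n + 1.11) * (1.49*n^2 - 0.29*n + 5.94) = 7.8225*n^5 + 7.7751*n^4 + 27.4831*n^3 + 39.0878*n^2 - 7.8657*n + 6.5934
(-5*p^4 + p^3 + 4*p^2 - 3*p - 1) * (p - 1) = -5*p^5 + 6*p^4 + 3*p^3 - 7*p^2 + 2*p + 1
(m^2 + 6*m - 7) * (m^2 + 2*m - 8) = m^4 + 8*m^3 - 3*m^2 - 62*m + 56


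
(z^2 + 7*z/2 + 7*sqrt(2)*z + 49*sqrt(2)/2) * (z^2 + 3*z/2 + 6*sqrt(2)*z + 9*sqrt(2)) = z^4 + 5*z^3 + 13*sqrt(2)*z^3 + 357*z^2/4 + 65*sqrt(2)*z^2 + 273*sqrt(2)*z/4 + 420*z + 441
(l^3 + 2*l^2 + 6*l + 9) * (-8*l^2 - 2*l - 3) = -8*l^5 - 18*l^4 - 55*l^3 - 90*l^2 - 36*l - 27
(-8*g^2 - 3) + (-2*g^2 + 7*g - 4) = -10*g^2 + 7*g - 7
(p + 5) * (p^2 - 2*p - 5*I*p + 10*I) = p^3 + 3*p^2 - 5*I*p^2 - 10*p - 15*I*p + 50*I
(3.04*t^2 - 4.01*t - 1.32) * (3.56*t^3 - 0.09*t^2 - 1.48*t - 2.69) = 10.8224*t^5 - 14.5492*t^4 - 8.8375*t^3 - 2.124*t^2 + 12.7405*t + 3.5508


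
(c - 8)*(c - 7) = c^2 - 15*c + 56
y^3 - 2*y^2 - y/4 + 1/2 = (y - 2)*(y - 1/2)*(y + 1/2)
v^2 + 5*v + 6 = (v + 2)*(v + 3)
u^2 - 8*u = u*(u - 8)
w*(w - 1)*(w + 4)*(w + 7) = w^4 + 10*w^3 + 17*w^2 - 28*w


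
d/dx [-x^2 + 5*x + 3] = 5 - 2*x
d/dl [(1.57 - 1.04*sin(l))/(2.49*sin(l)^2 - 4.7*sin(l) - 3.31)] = (2.5896*sin(l)^2 - 7.8186*sin(l) + 10.8214)*cos(l)/(6.2001*sin(l)^4 - 23.406*sin(l)^3 + 5.6062*sin(l)^2 + 31.114*sin(l) + 10.9561)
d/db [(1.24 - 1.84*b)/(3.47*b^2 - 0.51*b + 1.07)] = (6.3848*b^2 - 8.6056*b - 1.3364)/(12.0409*b^4 - 3.5394*b^3 + 7.6859*b^2 - 1.0914*b + 1.1449)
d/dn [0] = 0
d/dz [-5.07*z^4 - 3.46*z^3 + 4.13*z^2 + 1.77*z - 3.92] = -20.28*z^3 - 10.38*z^2 + 8.26*z + 1.77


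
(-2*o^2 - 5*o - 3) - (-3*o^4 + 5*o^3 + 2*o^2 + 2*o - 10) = 3*o^4 - 5*o^3 - 4*o^2 - 7*o + 7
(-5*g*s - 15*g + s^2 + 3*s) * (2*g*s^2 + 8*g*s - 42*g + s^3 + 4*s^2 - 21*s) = -10*g^2*s^3 - 70*g^2*s^2 + 90*g^2*s + 630*g^2 - 3*g*s^4 - 21*g*s^3 + 27*g*s^2 + 189*g*s + s^5 + 7*s^4 - 9*s^3 - 63*s^2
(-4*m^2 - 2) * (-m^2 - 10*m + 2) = 4*m^4 + 40*m^3 - 6*m^2 + 20*m - 4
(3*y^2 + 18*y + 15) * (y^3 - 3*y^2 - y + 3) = 3*y^5 + 9*y^4 - 42*y^3 - 54*y^2 + 39*y + 45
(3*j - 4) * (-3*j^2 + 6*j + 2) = -9*j^3 + 30*j^2 - 18*j - 8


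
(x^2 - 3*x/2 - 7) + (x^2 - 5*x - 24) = 2*x^2 - 13*x/2 - 31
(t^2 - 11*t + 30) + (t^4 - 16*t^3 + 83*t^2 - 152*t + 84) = t^4 - 16*t^3 + 84*t^2 - 163*t + 114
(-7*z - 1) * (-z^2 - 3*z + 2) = 7*z^3 + 22*z^2 - 11*z - 2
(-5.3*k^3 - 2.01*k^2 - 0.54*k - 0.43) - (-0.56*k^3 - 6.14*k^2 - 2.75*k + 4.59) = -4.74*k^3 + 4.13*k^2 + 2.21*k - 5.02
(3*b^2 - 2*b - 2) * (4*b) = 12*b^3 - 8*b^2 - 8*b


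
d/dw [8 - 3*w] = -3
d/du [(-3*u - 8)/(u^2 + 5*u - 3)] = (3*u^2 + 16*u + 49)/(u^4 + 10*u^3 + 19*u^2 - 30*u + 9)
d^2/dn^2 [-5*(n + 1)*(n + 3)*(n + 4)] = -30*n - 80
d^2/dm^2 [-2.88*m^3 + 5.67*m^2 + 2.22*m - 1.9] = 11.34 - 17.28*m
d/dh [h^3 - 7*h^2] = h*(3*h - 14)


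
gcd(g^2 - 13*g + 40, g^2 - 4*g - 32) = g - 8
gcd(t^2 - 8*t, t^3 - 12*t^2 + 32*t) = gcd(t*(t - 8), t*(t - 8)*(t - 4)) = t^2 - 8*t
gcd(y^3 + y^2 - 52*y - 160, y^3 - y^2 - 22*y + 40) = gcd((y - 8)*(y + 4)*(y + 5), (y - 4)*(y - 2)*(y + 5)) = y + 5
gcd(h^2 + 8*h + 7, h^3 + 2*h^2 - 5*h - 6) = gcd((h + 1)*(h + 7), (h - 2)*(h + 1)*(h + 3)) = h + 1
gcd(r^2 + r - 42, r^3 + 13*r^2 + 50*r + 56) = r + 7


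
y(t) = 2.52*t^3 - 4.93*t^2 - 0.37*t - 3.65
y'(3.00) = 38.09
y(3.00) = 18.91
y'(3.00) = 38.09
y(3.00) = 18.91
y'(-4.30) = 181.81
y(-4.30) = -293.57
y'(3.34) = 51.03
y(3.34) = 34.01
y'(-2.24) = 59.65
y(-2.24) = -55.88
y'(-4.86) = 226.11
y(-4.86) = -407.57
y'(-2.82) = 87.56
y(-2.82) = -98.32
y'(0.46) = -3.31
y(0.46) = -4.62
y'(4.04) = 83.19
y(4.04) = 80.56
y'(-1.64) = 36.13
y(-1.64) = -27.42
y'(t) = 7.56*t^2 - 9.86*t - 0.37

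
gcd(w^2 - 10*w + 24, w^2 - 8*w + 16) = w - 4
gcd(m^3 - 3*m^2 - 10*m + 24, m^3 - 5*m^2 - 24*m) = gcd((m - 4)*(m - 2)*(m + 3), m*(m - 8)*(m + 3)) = m + 3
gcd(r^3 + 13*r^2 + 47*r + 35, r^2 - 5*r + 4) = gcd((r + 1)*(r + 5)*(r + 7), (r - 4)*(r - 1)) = 1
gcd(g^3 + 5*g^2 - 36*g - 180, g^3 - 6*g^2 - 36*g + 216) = g^2 - 36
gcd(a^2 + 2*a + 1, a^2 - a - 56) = 1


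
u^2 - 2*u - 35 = (u - 7)*(u + 5)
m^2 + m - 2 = (m - 1)*(m + 2)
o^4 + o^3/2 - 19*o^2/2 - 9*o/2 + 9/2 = (o - 3)*(o - 1/2)*(o + 1)*(o + 3)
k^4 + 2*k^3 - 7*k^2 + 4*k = k*(k - 1)^2*(k + 4)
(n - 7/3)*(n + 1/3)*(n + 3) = n^3 + n^2 - 61*n/9 - 7/3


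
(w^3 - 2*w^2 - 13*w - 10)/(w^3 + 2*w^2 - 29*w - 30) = (w + 2)/(w + 6)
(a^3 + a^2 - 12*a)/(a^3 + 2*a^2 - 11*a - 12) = a/(a + 1)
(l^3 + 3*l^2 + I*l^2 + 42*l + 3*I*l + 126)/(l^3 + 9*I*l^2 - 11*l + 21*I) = (l^2 + l*(3 - 6*I) - 18*I)/(l^2 + 2*I*l + 3)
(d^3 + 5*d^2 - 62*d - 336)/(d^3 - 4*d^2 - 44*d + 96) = (d + 7)/(d - 2)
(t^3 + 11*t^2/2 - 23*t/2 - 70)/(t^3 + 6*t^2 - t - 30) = (t^2 + t/2 - 14)/(t^2 + t - 6)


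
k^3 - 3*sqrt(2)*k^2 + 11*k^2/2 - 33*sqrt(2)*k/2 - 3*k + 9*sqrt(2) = (k - 1/2)*(k + 6)*(k - 3*sqrt(2))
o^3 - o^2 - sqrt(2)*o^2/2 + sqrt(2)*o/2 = o*(o - 1)*(o - sqrt(2)/2)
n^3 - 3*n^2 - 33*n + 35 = (n - 7)*(n - 1)*(n + 5)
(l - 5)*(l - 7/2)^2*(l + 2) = l^4 - 10*l^3 + 93*l^2/4 + 133*l/4 - 245/2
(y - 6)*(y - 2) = y^2 - 8*y + 12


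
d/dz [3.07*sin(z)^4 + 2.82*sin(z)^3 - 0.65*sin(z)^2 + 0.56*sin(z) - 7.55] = (12.28*sin(z)^3 + 8.46*sin(z)^2 - 1.3*sin(z) + 0.56)*cos(z)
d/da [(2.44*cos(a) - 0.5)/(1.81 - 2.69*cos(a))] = -3.0714*sin(a)/(2.69*cos(a) - 1.81)^2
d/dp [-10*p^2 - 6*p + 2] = -20*p - 6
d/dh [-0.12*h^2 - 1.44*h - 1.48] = -0.24*h - 1.44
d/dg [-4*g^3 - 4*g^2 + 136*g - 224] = -12*g^2 - 8*g + 136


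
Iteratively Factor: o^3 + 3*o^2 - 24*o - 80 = (o + 4)*(o^2 - o - 20) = (o - 5)*(o + 4)*(o + 4)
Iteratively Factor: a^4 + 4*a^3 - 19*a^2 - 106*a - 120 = (a + 4)*(a^3 - 19*a - 30) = (a - 5)*(a + 4)*(a^2 + 5*a + 6) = (a - 5)*(a + 3)*(a + 4)*(a + 2)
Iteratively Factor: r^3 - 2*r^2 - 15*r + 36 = (r - 3)*(r^2 + r - 12) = (r - 3)^2*(r + 4)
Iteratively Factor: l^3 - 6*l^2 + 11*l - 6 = (l - 1)*(l^2 - 5*l + 6) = (l - 2)*(l - 1)*(l - 3)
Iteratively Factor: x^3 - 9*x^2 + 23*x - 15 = (x - 5)*(x^2 - 4*x + 3) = (x - 5)*(x - 1)*(x - 3)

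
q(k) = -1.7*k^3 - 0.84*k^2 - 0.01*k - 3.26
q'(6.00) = -193.69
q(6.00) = -400.76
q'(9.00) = -428.23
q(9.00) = -1310.69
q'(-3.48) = -55.93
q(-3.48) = 58.25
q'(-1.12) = -4.53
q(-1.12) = -1.91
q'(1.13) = -8.42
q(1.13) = -6.80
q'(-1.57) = -9.94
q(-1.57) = 1.26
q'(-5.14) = -126.11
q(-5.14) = 205.45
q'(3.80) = -80.04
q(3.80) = -108.71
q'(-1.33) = -6.80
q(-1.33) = -0.73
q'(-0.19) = 0.13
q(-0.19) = -3.28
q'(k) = -5.1*k^2 - 1.68*k - 0.01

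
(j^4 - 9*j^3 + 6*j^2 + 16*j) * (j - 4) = j^5 - 13*j^4 + 42*j^3 - 8*j^2 - 64*j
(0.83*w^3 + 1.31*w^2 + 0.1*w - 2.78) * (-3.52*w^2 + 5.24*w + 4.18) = -2.9216*w^5 - 0.262*w^4 + 9.9818*w^3 + 15.7854*w^2 - 14.1492*w - 11.6204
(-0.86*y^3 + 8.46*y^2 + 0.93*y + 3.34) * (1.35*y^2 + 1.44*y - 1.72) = -1.161*y^5 + 10.1826*y^4 + 14.9171*y^3 - 8.703*y^2 + 3.21*y - 5.7448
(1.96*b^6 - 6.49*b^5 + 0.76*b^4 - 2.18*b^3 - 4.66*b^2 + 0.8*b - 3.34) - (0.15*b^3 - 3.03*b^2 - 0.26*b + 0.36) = 1.96*b^6 - 6.49*b^5 + 0.76*b^4 - 2.33*b^3 - 1.63*b^2 + 1.06*b - 3.7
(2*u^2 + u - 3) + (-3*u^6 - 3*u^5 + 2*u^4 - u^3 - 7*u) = -3*u^6 - 3*u^5 + 2*u^4 - u^3 + 2*u^2 - 6*u - 3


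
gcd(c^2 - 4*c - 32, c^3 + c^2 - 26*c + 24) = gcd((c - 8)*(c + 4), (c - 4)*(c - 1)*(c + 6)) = 1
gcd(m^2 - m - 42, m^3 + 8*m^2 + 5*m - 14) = 1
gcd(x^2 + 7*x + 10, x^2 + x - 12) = 1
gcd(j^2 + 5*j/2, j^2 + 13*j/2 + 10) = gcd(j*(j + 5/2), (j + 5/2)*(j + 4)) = j + 5/2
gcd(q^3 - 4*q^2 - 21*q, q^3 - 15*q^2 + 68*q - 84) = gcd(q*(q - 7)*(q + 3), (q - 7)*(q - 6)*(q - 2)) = q - 7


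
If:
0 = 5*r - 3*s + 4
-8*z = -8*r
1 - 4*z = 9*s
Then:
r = -11/19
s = 7/19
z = -11/19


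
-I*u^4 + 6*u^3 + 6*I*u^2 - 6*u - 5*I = (u - 1)*(u + I)*(u + 5*I)*(-I*u - I)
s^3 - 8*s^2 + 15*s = s*(s - 5)*(s - 3)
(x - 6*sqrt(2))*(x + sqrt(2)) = x^2 - 5*sqrt(2)*x - 12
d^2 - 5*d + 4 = (d - 4)*(d - 1)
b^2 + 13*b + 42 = (b + 6)*(b + 7)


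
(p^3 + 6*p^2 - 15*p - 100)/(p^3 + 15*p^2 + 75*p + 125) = (p - 4)/(p + 5)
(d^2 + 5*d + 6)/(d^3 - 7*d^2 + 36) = (d + 3)/(d^2 - 9*d + 18)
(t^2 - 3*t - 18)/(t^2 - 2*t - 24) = (t + 3)/(t + 4)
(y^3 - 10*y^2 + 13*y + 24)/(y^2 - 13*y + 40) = (y^2 - 2*y - 3)/(y - 5)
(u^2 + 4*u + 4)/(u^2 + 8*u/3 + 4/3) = 3*(u + 2)/(3*u + 2)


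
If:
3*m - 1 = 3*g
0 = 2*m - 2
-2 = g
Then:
No Solution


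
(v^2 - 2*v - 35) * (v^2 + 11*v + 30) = v^4 + 9*v^3 - 27*v^2 - 445*v - 1050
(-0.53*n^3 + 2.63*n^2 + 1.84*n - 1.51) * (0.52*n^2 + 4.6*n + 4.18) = -0.2756*n^5 - 1.0704*n^4 + 10.8394*n^3 + 18.6722*n^2 + 0.7452*n - 6.3118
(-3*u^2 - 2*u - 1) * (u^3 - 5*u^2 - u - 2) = -3*u^5 + 13*u^4 + 12*u^3 + 13*u^2 + 5*u + 2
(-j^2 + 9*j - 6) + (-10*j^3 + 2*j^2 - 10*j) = -10*j^3 + j^2 - j - 6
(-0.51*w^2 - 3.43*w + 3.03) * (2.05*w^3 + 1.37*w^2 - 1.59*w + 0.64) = -1.0455*w^5 - 7.7302*w^4 + 2.3233*w^3 + 9.2784*w^2 - 7.0129*w + 1.9392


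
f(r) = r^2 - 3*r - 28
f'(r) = 2*r - 3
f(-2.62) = -13.28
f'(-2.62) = -8.24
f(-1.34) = -22.18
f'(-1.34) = -5.68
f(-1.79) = -19.43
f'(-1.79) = -6.58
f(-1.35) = -22.13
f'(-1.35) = -5.70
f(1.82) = -30.15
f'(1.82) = 0.64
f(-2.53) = -14.01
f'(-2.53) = -8.06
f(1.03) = -30.03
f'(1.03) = -0.94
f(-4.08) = 0.89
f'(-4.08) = -11.16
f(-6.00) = 26.00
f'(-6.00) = -15.00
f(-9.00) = 80.00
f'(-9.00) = -21.00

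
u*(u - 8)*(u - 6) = u^3 - 14*u^2 + 48*u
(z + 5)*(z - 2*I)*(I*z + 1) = I*z^3 + 3*z^2 + 5*I*z^2 + 15*z - 2*I*z - 10*I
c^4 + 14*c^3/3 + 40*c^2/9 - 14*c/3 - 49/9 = (c - 1)*(c + 1)*(c + 7/3)^2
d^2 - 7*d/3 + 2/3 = (d - 2)*(d - 1/3)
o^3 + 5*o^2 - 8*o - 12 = (o - 2)*(o + 1)*(o + 6)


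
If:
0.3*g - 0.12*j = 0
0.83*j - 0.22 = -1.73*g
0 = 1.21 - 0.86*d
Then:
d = 1.41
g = 0.06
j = 0.14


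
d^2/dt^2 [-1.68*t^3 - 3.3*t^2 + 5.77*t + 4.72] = -10.08*t - 6.6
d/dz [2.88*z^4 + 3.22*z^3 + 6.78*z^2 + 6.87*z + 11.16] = 11.52*z^3 + 9.66*z^2 + 13.56*z + 6.87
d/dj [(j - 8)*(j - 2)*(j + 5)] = 3*j^2 - 10*j - 34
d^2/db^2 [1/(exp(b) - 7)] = (exp(b) + 7)*exp(b)/(exp(b) - 7)^3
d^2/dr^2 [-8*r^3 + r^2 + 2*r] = 2 - 48*r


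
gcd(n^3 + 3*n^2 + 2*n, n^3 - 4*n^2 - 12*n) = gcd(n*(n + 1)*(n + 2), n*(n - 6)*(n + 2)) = n^2 + 2*n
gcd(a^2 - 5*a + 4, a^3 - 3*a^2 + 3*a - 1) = a - 1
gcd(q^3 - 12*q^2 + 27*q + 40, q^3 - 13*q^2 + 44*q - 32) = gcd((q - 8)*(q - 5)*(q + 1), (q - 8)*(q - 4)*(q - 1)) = q - 8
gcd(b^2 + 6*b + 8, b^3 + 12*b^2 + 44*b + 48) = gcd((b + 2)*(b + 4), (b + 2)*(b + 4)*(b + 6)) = b^2 + 6*b + 8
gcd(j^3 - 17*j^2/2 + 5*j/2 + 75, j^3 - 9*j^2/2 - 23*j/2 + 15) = j^2 - 7*j/2 - 15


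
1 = 1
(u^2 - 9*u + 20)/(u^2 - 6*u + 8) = (u - 5)/(u - 2)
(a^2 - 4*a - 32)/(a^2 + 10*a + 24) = (a - 8)/(a + 6)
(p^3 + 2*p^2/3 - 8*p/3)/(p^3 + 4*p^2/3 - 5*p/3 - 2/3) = p*(3*p - 4)/(3*p^2 - 2*p - 1)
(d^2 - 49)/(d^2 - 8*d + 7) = (d + 7)/(d - 1)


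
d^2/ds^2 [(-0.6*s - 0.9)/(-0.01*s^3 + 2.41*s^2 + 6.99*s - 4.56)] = (0.00036*s^5 - 0.08568*s^4 + 6.70656*s^3 + 30.65796*s^2 + 130.28418*s + 145.97874)/(1.0e-6*s^9 - 0.000723*s^8 + 0.172146*s^7 - 12.985399*s^6 - 120.98943*s^5 - 275.716179*s^4 + 119.995533*s^3 + 518.06844*s^2 - 436.041792*s + 94.818816)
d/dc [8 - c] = -1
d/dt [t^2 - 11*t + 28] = 2*t - 11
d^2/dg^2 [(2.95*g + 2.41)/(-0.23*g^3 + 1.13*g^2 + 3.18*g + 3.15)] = (-0.93633*g^5 + 3.070362*g^4 - 1.827226*g^3 - 33.53523*g^2 + 0.566316*g + 27.515322)/(0.012167*g^9 - 0.179331*g^8 + 0.376395*g^7 + 3.01609*g^6 - 0.291959999999998*g^5 - 32.524281*g^4 - 93.226167*g^3 - 129.199455*g^2 - 94.66065*g - 31.255875)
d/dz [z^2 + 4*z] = 2*z + 4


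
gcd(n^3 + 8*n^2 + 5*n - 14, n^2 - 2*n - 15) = 1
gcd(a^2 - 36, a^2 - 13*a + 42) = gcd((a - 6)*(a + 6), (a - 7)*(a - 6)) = a - 6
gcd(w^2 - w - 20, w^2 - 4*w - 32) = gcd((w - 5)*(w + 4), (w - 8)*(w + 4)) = w + 4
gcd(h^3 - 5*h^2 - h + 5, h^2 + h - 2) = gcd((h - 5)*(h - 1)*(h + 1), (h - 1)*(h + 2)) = h - 1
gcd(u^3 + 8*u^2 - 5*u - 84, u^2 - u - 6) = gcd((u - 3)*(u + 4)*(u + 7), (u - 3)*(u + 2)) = u - 3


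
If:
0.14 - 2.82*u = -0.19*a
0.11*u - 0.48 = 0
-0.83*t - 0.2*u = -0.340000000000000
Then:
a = 64.03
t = -0.64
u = 4.36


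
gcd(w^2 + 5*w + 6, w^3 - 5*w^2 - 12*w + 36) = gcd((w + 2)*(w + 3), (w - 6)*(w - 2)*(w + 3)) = w + 3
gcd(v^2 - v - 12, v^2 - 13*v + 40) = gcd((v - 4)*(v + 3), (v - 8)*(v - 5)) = 1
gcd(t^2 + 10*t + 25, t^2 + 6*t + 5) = t + 5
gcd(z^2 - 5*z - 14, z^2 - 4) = z + 2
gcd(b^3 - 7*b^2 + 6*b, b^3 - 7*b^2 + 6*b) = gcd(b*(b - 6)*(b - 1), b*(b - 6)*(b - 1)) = b^3 - 7*b^2 + 6*b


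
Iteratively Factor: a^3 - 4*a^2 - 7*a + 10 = (a + 2)*(a^2 - 6*a + 5) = (a - 1)*(a + 2)*(a - 5)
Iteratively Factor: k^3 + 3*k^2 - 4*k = (k + 4)*(k^2 - k) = (k - 1)*(k + 4)*(k)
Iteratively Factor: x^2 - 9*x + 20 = (x - 5)*(x - 4)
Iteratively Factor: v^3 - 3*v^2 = (v)*(v^2 - 3*v) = v^2*(v - 3)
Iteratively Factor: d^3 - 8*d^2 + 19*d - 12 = (d - 1)*(d^2 - 7*d + 12) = (d - 3)*(d - 1)*(d - 4)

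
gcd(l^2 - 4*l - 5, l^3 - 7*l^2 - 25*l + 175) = l - 5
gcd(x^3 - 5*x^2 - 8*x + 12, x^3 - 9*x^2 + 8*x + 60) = x^2 - 4*x - 12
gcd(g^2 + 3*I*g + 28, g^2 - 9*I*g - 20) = g - 4*I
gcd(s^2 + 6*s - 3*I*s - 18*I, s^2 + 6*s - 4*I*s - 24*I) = s + 6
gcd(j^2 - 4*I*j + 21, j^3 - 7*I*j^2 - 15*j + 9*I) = 1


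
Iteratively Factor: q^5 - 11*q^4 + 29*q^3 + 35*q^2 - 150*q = (q - 3)*(q^4 - 8*q^3 + 5*q^2 + 50*q) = (q - 3)*(q + 2)*(q^3 - 10*q^2 + 25*q) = (q - 5)*(q - 3)*(q + 2)*(q^2 - 5*q) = q*(q - 5)*(q - 3)*(q + 2)*(q - 5)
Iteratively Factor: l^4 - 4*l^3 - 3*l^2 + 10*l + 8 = (l - 4)*(l^3 - 3*l - 2) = (l - 4)*(l + 1)*(l^2 - l - 2) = (l - 4)*(l + 1)^2*(l - 2)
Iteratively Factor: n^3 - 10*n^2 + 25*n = (n - 5)*(n^2 - 5*n) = (n - 5)^2*(n)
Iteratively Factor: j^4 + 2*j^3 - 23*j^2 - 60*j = (j - 5)*(j^3 + 7*j^2 + 12*j) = (j - 5)*(j + 3)*(j^2 + 4*j) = j*(j - 5)*(j + 3)*(j + 4)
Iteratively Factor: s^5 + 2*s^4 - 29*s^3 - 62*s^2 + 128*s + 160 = (s - 5)*(s^4 + 7*s^3 + 6*s^2 - 32*s - 32) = (s - 5)*(s - 2)*(s^3 + 9*s^2 + 24*s + 16) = (s - 5)*(s - 2)*(s + 4)*(s^2 + 5*s + 4) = (s - 5)*(s - 2)*(s + 4)^2*(s + 1)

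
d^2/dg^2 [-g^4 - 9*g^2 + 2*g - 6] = -12*g^2 - 18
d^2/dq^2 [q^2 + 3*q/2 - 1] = 2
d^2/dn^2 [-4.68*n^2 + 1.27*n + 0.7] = -9.36000000000000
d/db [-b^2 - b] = -2*b - 1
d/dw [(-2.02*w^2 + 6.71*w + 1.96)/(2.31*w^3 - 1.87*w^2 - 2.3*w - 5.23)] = (4.6662*w^4 - 31.0002*w^3 + 3.6109*w^2 + 28.4596*w - 30.5853)/(5.3361*w^6 - 8.6394*w^5 - 7.1291*w^4 - 15.5606*w^3 + 24.8502*w^2 + 24.058*w + 27.3529)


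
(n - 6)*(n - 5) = n^2 - 11*n + 30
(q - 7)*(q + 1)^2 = q^3 - 5*q^2 - 13*q - 7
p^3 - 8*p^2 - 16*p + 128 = (p - 8)*(p - 4)*(p + 4)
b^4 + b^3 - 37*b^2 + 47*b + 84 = (b - 4)*(b - 3)*(b + 1)*(b + 7)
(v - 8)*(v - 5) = v^2 - 13*v + 40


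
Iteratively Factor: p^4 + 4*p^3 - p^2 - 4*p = (p)*(p^3 + 4*p^2 - p - 4) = p*(p - 1)*(p^2 + 5*p + 4) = p*(p - 1)*(p + 4)*(p + 1)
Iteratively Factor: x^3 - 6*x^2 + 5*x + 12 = (x - 3)*(x^2 - 3*x - 4) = (x - 3)*(x + 1)*(x - 4)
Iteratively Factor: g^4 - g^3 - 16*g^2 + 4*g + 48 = (g - 4)*(g^3 + 3*g^2 - 4*g - 12) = (g - 4)*(g - 2)*(g^2 + 5*g + 6) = (g - 4)*(g - 2)*(g + 3)*(g + 2)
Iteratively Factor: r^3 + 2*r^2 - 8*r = (r + 4)*(r^2 - 2*r) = r*(r + 4)*(r - 2)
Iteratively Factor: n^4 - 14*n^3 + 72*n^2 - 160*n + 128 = (n - 4)*(n^3 - 10*n^2 + 32*n - 32) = (n - 4)*(n - 2)*(n^2 - 8*n + 16) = (n - 4)^2*(n - 2)*(n - 4)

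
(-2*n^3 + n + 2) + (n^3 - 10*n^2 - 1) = -n^3 - 10*n^2 + n + 1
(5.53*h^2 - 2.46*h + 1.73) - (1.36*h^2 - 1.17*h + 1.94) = 4.17*h^2 - 1.29*h - 0.21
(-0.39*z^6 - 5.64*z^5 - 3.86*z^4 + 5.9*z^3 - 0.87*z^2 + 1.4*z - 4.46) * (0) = 0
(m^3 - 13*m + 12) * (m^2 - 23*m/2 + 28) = m^5 - 23*m^4/2 + 15*m^3 + 323*m^2/2 - 502*m + 336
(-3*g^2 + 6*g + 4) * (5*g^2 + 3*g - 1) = -15*g^4 + 21*g^3 + 41*g^2 + 6*g - 4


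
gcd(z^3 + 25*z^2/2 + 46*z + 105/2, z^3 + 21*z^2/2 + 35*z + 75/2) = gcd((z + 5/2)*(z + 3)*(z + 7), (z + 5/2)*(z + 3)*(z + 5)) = z^2 + 11*z/2 + 15/2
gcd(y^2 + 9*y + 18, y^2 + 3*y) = y + 3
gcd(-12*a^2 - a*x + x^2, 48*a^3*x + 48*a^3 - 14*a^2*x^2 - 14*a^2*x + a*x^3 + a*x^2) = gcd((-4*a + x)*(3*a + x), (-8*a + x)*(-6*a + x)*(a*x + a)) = 1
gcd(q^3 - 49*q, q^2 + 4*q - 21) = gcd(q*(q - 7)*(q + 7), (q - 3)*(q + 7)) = q + 7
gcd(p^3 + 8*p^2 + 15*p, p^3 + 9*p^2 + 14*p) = p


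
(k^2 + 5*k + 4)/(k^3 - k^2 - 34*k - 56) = (k + 1)/(k^2 - 5*k - 14)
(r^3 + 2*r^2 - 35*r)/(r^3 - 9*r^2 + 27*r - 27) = r*(r^2 + 2*r - 35)/(r^3 - 9*r^2 + 27*r - 27)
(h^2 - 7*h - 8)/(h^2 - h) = (h^2 - 7*h - 8)/(h*(h - 1))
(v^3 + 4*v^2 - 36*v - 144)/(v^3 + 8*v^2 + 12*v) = (v^2 - 2*v - 24)/(v*(v + 2))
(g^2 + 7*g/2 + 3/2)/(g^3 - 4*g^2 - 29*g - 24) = (g + 1/2)/(g^2 - 7*g - 8)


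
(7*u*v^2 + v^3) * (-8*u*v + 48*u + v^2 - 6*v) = -56*u^2*v^3 + 336*u^2*v^2 - u*v^4 + 6*u*v^3 + v^5 - 6*v^4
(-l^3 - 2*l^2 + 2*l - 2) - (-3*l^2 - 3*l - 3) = -l^3 + l^2 + 5*l + 1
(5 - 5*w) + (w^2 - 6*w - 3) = w^2 - 11*w + 2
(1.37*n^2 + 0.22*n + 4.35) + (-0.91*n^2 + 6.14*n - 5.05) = 0.46*n^2 + 6.36*n - 0.7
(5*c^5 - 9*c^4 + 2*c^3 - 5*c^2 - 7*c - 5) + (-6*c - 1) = 5*c^5 - 9*c^4 + 2*c^3 - 5*c^2 - 13*c - 6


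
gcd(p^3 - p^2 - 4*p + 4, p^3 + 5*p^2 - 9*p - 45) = 1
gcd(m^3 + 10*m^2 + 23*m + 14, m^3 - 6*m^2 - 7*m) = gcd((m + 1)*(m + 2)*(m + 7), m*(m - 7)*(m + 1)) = m + 1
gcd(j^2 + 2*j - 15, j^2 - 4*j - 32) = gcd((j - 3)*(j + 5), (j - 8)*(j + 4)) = 1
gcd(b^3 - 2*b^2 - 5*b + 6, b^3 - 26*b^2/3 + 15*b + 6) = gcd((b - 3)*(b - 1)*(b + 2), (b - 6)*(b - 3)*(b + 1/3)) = b - 3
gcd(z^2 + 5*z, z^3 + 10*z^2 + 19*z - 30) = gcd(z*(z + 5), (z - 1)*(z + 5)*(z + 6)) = z + 5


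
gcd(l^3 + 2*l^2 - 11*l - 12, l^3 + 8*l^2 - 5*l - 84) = l^2 + l - 12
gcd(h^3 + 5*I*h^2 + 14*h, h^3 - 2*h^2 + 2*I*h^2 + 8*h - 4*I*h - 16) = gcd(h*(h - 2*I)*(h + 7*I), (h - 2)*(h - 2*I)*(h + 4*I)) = h - 2*I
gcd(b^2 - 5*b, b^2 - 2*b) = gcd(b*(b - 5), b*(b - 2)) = b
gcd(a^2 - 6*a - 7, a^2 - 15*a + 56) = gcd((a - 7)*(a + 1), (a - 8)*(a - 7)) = a - 7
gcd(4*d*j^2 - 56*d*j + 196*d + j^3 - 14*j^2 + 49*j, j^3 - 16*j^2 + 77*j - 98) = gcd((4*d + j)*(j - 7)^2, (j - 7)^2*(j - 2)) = j^2 - 14*j + 49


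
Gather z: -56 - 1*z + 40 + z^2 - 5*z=z^2 - 6*z - 16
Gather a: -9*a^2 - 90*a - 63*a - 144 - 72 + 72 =-9*a^2 - 153*a - 144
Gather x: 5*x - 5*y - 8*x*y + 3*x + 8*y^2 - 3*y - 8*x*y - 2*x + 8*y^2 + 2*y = x*(6 - 16*y) + 16*y^2 - 6*y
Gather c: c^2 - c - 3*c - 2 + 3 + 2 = c^2 - 4*c + 3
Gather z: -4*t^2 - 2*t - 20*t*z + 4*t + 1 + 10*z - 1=-4*t^2 + 2*t + z*(10 - 20*t)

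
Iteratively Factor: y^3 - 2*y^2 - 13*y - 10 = (y + 1)*(y^2 - 3*y - 10) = (y + 1)*(y + 2)*(y - 5)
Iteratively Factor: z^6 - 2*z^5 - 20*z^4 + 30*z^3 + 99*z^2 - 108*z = (z - 3)*(z^5 + z^4 - 17*z^3 - 21*z^2 + 36*z) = (z - 3)*(z - 1)*(z^4 + 2*z^3 - 15*z^2 - 36*z) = (z - 4)*(z - 3)*(z - 1)*(z^3 + 6*z^2 + 9*z) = (z - 4)*(z - 3)*(z - 1)*(z + 3)*(z^2 + 3*z) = (z - 4)*(z - 3)*(z - 1)*(z + 3)^2*(z)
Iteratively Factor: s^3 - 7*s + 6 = (s + 3)*(s^2 - 3*s + 2) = (s - 1)*(s + 3)*(s - 2)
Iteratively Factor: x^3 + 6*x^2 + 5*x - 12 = (x + 3)*(x^2 + 3*x - 4) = (x + 3)*(x + 4)*(x - 1)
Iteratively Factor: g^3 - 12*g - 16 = (g - 4)*(g^2 + 4*g + 4) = (g - 4)*(g + 2)*(g + 2)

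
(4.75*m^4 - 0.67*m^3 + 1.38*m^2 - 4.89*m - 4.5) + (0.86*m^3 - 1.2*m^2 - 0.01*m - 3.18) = 4.75*m^4 + 0.19*m^3 + 0.18*m^2 - 4.9*m - 7.68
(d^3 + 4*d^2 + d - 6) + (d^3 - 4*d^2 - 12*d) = 2*d^3 - 11*d - 6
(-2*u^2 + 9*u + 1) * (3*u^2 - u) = -6*u^4 + 29*u^3 - 6*u^2 - u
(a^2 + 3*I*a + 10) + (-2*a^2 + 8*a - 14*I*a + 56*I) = -a^2 + 8*a - 11*I*a + 10 + 56*I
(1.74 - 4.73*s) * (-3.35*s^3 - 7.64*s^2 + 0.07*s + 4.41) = 15.8455*s^4 + 30.3082*s^3 - 13.6247*s^2 - 20.7375*s + 7.6734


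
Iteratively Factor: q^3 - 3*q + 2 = (q + 2)*(q^2 - 2*q + 1) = (q - 1)*(q + 2)*(q - 1)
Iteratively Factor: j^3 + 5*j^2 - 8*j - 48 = (j + 4)*(j^2 + j - 12) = (j + 4)^2*(j - 3)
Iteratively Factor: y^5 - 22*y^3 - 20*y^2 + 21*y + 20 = (y - 5)*(y^4 + 5*y^3 + 3*y^2 - 5*y - 4) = (y - 5)*(y + 4)*(y^3 + y^2 - y - 1) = (y - 5)*(y + 1)*(y + 4)*(y^2 - 1) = (y - 5)*(y + 1)^2*(y + 4)*(y - 1)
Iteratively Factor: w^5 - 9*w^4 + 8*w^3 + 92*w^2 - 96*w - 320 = (w - 4)*(w^4 - 5*w^3 - 12*w^2 + 44*w + 80) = (w - 4)^2*(w^3 - w^2 - 16*w - 20) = (w - 5)*(w - 4)^2*(w^2 + 4*w + 4) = (w - 5)*(w - 4)^2*(w + 2)*(w + 2)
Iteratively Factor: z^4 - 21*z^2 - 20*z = (z + 1)*(z^3 - z^2 - 20*z) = (z + 1)*(z + 4)*(z^2 - 5*z) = (z - 5)*(z + 1)*(z + 4)*(z)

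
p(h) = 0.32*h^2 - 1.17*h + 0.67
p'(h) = 0.64*h - 1.17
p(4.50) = 1.88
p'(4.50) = 1.71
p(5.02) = 2.86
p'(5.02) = 2.04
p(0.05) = 0.61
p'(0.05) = -1.14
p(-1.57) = 3.30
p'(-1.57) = -2.17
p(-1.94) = 4.14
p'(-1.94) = -2.41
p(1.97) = -0.39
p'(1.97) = 0.09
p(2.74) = -0.13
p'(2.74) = 0.58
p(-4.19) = 11.19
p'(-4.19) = -3.85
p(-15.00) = 90.22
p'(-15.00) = -10.77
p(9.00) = 16.06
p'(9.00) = 4.59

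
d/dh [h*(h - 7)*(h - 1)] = 3*h^2 - 16*h + 7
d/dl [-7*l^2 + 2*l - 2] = 2 - 14*l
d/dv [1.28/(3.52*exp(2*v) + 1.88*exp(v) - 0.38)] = (-9.0112*exp(v) - 2.4064)*exp(v)/(3.52*exp(2*v) + 1.88*exp(v) - 0.38)^2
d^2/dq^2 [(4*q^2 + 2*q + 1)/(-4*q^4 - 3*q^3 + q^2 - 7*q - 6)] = 2*(-192*q^8 - 336*q^7 - 404*q^6 + 462*q^5 + 1572*q^4 + 964*q^3 + 222*q^2 + 39*q - 115)/(64*q^12 + 144*q^11 + 60*q^10 + 291*q^9 + 777*q^8 + 462*q^7 + 479*q^6 + 1362*q^5 + 1059*q^4 + 415*q^3 + 774*q^2 + 756*q + 216)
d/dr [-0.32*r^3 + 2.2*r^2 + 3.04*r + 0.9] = -0.96*r^2 + 4.4*r + 3.04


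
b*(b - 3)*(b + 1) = b^3 - 2*b^2 - 3*b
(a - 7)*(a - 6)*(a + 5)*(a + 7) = a^4 - a^3 - 79*a^2 + 49*a + 1470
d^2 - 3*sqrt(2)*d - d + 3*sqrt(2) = (d - 1)*(d - 3*sqrt(2))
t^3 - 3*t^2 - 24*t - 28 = (t - 7)*(t + 2)^2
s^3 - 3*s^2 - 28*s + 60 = (s - 6)*(s - 2)*(s + 5)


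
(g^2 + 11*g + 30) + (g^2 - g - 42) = 2*g^2 + 10*g - 12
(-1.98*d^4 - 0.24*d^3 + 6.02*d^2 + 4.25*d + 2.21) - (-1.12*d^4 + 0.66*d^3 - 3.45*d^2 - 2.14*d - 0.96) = -0.86*d^4 - 0.9*d^3 + 9.47*d^2 + 6.39*d + 3.17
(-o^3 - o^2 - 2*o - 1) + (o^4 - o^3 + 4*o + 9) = o^4 - 2*o^3 - o^2 + 2*o + 8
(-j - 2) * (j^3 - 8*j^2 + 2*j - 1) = -j^4 + 6*j^3 + 14*j^2 - 3*j + 2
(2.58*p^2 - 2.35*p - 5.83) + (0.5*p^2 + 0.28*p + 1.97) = 3.08*p^2 - 2.07*p - 3.86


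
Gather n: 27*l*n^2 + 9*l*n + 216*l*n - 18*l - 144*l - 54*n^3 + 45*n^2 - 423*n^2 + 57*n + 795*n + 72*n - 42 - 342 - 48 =-162*l - 54*n^3 + n^2*(27*l - 378) + n*(225*l + 924) - 432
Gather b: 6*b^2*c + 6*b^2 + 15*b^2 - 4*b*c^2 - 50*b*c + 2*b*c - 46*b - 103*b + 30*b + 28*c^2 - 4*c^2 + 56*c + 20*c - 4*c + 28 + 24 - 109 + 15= b^2*(6*c + 21) + b*(-4*c^2 - 48*c - 119) + 24*c^2 + 72*c - 42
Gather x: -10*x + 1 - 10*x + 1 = 2 - 20*x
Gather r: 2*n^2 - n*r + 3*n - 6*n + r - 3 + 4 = 2*n^2 - 3*n + r*(1 - n) + 1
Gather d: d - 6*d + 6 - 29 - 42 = -5*d - 65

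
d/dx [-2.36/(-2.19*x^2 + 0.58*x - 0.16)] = (1.3688 - 10.3368*x)/(2.19*x^2 - 0.58*x + 0.16)^2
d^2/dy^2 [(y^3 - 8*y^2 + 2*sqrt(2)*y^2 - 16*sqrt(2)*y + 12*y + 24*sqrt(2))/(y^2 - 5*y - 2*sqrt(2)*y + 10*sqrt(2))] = 2*(-12*sqrt(2)*y^3 + 13*y^3 - 240*y^2 + 162*sqrt(2)*y^2 - 720*sqrt(2)*y + 1272*y - 2240 + 1152*sqrt(2))/(y^6 - 15*y^5 - 6*sqrt(2)*y^5 + 99*y^4 + 90*sqrt(2)*y^4 - 466*sqrt(2)*y^3 - 485*y^3 + 990*sqrt(2)*y^2 + 1800*y^2 - 3000*y - 1200*sqrt(2)*y + 2000*sqrt(2))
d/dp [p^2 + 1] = 2*p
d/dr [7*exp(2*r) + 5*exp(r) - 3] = (14*exp(r) + 5)*exp(r)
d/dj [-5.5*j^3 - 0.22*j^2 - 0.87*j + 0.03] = -16.5*j^2 - 0.44*j - 0.87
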